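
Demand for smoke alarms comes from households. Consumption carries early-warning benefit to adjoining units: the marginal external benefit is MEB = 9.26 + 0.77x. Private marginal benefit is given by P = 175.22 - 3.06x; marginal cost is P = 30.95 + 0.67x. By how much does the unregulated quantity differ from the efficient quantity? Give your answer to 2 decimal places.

Market equilibrium (private): 30.95 + 0.67x = 175.22 - 3.06x → x_m = 38.6783.
Social marginal benefit = demand + MEB = 184.48 - 2.29x.
Set SMB = MC: 184.48 - 2.29x = 30.95 + 0.67x → x* = 51.8682.
Gap = |38.6783 − 51.8682| = 13.1899.

13.19 units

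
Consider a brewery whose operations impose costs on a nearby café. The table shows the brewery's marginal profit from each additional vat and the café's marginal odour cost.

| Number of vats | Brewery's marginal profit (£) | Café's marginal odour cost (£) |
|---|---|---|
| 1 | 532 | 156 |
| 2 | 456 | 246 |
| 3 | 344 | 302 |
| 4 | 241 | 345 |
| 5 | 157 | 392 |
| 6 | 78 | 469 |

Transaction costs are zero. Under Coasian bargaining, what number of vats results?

3

Bargaining reaches the level where marginal profit last exceeds marginal odour cost.
That holds through level 3 (344 ≥ 302) but not at 4 (241 < 345).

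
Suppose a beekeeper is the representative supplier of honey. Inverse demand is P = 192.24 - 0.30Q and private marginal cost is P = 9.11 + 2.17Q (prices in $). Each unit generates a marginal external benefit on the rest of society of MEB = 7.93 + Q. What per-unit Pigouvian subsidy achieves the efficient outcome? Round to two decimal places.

subsidy = $137.90 per unit

Social marginal cost = private MC − MEB = 1.18 + 1.17Q.
Set SMC = demand: 1.18 + 1.17Q = 192.24 - 0.30Q → Q* = 129.9728.
The Pigouvian subsidy equals MEB at Q*: 7.93 + 1.00×129.9728 = 137.9028.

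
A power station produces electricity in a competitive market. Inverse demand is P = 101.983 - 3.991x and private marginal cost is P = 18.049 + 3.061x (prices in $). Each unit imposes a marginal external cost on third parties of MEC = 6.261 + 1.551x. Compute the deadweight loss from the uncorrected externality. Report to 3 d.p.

Market equilibrium (private): 18.049 + 3.061x = 101.983 - 3.991x → x_m = 11.9022.
Social marginal cost = private MC + MEC = 24.310 + 4.612x.
Set SMC = demand: 24.310 + 4.612x = 101.983 - 3.991x → x* = 9.0286.
Height of the DWL triangle at x_m is SMC(x_m) − demand(x_m) = MEC(x_m) = 24.7212.
DWL = ½ × 2.8736 × 24.7212 = 35.5194.

DWL = $35.519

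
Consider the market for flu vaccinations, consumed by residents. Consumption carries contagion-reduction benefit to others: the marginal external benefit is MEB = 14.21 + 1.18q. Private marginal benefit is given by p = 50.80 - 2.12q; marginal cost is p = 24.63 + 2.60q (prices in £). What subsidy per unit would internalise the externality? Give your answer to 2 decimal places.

subsidy = £27.67 per unit

Social marginal benefit = demand + MEB = 65.01 - 0.94q.
Set SMB = MC: 65.01 - 0.94q = 24.63 + 2.60q → q* = 11.4068.
The Pigouvian subsidy equals MEB at q*: 14.21 + 1.18×11.4068 = 27.6700.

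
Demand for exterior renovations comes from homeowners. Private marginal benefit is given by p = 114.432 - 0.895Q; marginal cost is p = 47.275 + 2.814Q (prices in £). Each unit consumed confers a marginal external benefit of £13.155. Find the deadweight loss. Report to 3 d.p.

DWL = £23.329

Market equilibrium (private): 47.275 + 2.814Q = 114.432 - 0.895Q → Q_m = 18.1065.
Social marginal benefit = demand + MEB = 127.587 - 0.895Q.
Set SMB = MC: 127.587 - 0.895Q = 47.275 + 2.814Q → Q* = 21.6533.
Height of the DWL triangle at Q_m is SMB(Q_m) − MC(Q_m) = MEB(Q_m) = 13.1550.
DWL = ½ × 3.5468 × 13.1550 = 23.3291.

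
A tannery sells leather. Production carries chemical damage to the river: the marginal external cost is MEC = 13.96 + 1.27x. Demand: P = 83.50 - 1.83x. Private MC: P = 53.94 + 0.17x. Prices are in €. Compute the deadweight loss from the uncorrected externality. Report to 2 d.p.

Market equilibrium (private): 53.94 + 0.17x = 83.50 - 1.83x → x_m = 14.7800.
Social marginal cost = private MC + MEC = 67.90 + 1.44x.
Set SMC = demand: 67.90 + 1.44x = 83.50 - 1.83x → x* = 4.7706.
The welfare-loss triangle has base |x_m − x*| and height MEC(x_m) (the vertical gap between SMC and demand is zero at x* and MEC at x_m).
DWL = ½ × 10.0094 × 32.7306 = 163.8068.

DWL = €163.81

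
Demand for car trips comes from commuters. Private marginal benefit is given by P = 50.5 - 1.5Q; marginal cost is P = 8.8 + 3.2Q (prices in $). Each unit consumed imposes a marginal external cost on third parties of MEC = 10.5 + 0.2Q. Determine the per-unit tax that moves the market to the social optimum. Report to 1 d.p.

Social marginal benefit = demand − MEC = 40.0 - 1.7Q.
Set SMB = MC: 40.0 - 1.7Q = 8.8 + 3.2Q → Q* = 6.3673.
The Pigouvian tax equals MEC at Q*: 10.5 + 0.2×6.3673 = 11.7735.

tax = $11.8 per unit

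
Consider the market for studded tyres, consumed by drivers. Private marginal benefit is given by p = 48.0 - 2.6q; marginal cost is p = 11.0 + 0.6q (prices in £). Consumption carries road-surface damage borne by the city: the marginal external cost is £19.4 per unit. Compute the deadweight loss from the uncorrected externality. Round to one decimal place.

DWL = £58.8

Market equilibrium (private): 11.0 + 0.6q = 48.0 - 2.6q → q_m = 11.5625.
Social marginal benefit = demand − MEC = 28.6 - 2.6q.
Set SMB = MC: 28.6 - 2.6q = 11.0 + 0.6q → q* = 5.5000.
Between q* and q_m the wedge MC − SMB runs linearly from 0 to MEC(q_m), so the loss is a triangle.
DWL = ½ × 6.0625 × 19.4000 = 58.8063.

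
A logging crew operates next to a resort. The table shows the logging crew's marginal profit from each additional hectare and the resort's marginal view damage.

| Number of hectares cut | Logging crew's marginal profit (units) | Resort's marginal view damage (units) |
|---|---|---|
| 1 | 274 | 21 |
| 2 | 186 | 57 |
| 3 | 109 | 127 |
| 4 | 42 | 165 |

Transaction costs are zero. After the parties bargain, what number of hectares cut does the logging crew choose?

Bargaining reaches the level where marginal profit last exceeds marginal view damage.
That holds through level 2 (186 ≥ 57) but not at 3 (109 < 127).

2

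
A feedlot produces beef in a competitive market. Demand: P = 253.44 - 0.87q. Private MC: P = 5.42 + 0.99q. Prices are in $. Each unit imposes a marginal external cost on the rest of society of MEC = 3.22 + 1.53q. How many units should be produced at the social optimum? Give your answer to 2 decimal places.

q* = 72.21

Social marginal cost = private MC + MEC = 8.64 + 2.52q.
Set SMC = demand: 8.64 + 2.52q = 253.44 - 0.87q → q* = 72.2124.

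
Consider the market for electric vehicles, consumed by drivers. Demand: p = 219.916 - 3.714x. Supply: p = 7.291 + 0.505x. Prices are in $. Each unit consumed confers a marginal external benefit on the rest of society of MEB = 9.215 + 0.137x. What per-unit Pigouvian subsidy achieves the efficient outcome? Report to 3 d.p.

Social marginal benefit = demand + MEB = 229.131 - 3.577x.
Set SMB = MC: 229.131 - 3.577x = 7.291 + 0.505x → x* = 54.3459.
The Pigouvian subsidy equals MEB at x*: 9.215 + 0.137×54.3459 = 16.6604.

subsidy = $16.660 per unit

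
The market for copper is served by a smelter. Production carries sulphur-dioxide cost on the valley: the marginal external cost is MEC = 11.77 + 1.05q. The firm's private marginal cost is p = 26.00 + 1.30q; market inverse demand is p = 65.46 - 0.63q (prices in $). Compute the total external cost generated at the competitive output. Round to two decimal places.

Market equilibrium (private): 26.00 + 1.30q = 65.46 - 0.63q → q_m = 20.4456.
Total external cost = ∫₀^{q_m} (11.77 + 1.05q) dq = 11.77×20.4456 + ½×1.05×20.4456² = 460.1066.

$460.11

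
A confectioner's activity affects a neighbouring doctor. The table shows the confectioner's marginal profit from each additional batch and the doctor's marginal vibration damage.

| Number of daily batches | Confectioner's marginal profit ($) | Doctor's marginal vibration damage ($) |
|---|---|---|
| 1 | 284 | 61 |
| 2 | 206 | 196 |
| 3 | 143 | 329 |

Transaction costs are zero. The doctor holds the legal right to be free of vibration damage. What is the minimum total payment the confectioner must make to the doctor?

Efficient level: marginal profit ≥ marginal vibration damage through level 2, so k* = 2.
With the doctor holding the right, the confectioner must at least compensate total damage at k*: 61 + 196 = 257.

$257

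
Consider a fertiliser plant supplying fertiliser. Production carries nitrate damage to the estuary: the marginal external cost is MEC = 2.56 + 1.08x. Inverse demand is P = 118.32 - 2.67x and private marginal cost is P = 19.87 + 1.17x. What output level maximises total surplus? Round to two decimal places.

Social marginal cost = private MC + MEC = 22.43 + 2.25x.
Set SMC = demand: 22.43 + 2.25x = 118.32 - 2.67x → x* = 19.4898.

x* = 19.49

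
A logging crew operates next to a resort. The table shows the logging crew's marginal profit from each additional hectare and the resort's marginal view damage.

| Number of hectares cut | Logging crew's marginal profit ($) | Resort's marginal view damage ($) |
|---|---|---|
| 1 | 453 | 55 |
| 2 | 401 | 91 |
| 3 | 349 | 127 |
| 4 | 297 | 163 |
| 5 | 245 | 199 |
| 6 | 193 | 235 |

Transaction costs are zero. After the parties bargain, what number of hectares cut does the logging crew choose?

5

Bargaining reaches the level where marginal profit last exceeds marginal view damage.
That holds through level 5 (245 ≥ 199) but not at 6 (193 < 235).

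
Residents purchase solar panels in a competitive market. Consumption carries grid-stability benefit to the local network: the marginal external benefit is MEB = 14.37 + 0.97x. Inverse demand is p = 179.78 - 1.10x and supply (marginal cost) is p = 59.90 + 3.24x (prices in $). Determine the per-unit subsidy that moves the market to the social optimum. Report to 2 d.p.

Social marginal benefit = demand + MEB = 194.15 - 0.13x.
Set SMB = MC: 194.15 - 0.13x = 59.90 + 3.24x → x* = 39.8368.
The Pigouvian subsidy equals MEB at x*: 14.37 + 0.97×39.8368 = 53.0117.

subsidy = $53.01 per unit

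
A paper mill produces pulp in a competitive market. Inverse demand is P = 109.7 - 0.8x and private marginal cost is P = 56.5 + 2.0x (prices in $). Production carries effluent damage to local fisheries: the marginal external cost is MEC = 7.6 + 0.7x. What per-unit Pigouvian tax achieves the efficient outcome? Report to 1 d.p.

tax = $16.7 per unit

Social marginal cost = private MC + MEC = 64.1 + 2.7x.
Set SMC = demand: 64.1 + 2.7x = 109.7 - 0.8x → x* = 13.0286.
The Pigouvian tax equals MEC at x*: 7.6 + 0.7×13.0286 = 16.7200.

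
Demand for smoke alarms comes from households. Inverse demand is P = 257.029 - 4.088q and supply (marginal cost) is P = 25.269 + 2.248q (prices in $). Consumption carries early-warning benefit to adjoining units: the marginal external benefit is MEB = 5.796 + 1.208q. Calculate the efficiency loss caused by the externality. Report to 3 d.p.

Market equilibrium (private): 25.269 + 2.248q = 257.029 - 4.088q → q_m = 36.5783.
Social marginal benefit = demand + MEB = 262.825 - 2.880q.
Set SMB = MC: 262.825 - 2.880q = 25.269 + 2.248q → q* = 46.3253.
Height of the DWL triangle at q_m is SMB(q_m) − MC(q_m) = MEB(q_m) = 49.9826.
DWL = ½ × 9.7470 × 49.9826 = 243.5902.

DWL = $243.590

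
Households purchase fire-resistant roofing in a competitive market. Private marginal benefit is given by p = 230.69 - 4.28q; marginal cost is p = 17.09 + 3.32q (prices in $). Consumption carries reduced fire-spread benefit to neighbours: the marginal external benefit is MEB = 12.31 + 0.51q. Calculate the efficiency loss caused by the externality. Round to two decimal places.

DWL = $50.06

Market equilibrium (private): 17.09 + 3.32q = 230.69 - 4.28q → q_m = 28.1053.
Social marginal benefit = demand + MEB = 243.00 - 3.77q.
Set SMB = MC: 243.00 - 3.77q = 17.09 + 3.32q → q* = 31.8632.
Between q* and q_m the wedge SMB − MC runs linearly from 0 to MEB(q_m), so the loss is a triangle.
DWL = ½ × 3.7579 × 26.6437 = 50.0622.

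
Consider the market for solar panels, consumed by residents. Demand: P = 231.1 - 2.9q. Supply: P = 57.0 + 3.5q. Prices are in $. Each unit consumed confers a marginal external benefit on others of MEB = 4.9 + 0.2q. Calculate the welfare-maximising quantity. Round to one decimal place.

q* = 28.9

Social marginal benefit = demand + MEB = 236.0 - 2.7q.
Set SMB = MC: 236.0 - 2.7q = 57.0 + 3.5q → q* = 28.8710.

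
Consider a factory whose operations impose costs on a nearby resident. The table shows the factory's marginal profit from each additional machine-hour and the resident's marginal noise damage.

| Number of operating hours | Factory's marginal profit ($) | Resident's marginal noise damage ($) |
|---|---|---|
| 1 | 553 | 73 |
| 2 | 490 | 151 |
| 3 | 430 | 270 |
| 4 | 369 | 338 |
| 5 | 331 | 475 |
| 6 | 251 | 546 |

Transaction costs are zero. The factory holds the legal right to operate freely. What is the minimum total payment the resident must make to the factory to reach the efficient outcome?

Left alone the factory would choose level 6 (marginal profit stays positive).
Efficient level: k* = 4 (marginal profit ≥ marginal noise damage through 4).
The resident must at least cover the factory's forgone profit from cutting 6→4: 331 + 251 = 582.

$582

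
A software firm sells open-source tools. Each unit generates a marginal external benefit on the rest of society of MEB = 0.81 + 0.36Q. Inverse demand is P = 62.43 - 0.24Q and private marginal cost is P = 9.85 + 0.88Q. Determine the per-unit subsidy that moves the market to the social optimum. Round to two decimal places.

Social marginal cost = private MC − MEB = 9.04 + 0.52Q.
Set SMC = demand: 9.04 + 0.52Q = 62.43 - 0.24Q → Q* = 70.2500.
The Pigouvian subsidy equals MEB at Q*: 0.81 + 0.36×70.2500 = 26.1000.

subsidy = 26.10 per unit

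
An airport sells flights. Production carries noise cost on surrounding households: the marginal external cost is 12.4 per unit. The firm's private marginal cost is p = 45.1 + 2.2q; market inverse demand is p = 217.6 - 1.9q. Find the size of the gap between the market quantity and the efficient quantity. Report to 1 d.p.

3.0 units

Market equilibrium (private): 45.1 + 2.2q = 217.6 - 1.9q → q_m = 42.0732.
Social marginal cost = private MC + MEC = 57.5 + 2.2q.
Set SMC = demand: 57.5 + 2.2q = 217.6 - 1.9q → q* = 39.0488.
Gap = |42.0732 − 39.0488| = 3.0244.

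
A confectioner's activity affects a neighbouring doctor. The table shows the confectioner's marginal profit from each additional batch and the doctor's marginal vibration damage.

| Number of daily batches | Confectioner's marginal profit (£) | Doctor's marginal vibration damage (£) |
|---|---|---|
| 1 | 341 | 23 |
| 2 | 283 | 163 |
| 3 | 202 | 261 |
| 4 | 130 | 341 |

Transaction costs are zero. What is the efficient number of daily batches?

2

Bargaining reaches the level where marginal profit last exceeds marginal vibration damage.
That holds through level 2 (283 ≥ 163) but not at 3 (202 < 261).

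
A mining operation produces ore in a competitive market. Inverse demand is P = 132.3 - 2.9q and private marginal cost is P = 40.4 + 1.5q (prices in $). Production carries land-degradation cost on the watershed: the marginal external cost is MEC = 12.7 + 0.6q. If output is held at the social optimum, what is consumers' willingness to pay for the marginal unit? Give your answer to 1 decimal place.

Social marginal cost = private MC + MEC = 53.1 + 2.1q.
Set SMC = demand: 53.1 + 2.1q = 132.3 - 2.9q → q* = 15.8400.
Consumer price on the demand curve at q*: 132.3 − 2.9×15.8400 = 86.3640.

P = $86.4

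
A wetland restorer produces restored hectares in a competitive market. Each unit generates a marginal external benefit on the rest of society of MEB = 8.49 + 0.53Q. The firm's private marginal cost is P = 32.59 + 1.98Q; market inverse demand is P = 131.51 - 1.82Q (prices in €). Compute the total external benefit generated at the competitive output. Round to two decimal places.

€400.58

Market equilibrium (private): 32.59 + 1.98Q = 131.51 - 1.82Q → Q_m = 26.0316.
Total external benefit = ∫₀^{Q_m} (8.49 + 0.53Q) dQ = 8.49×26.0316 + ½×0.53×26.0316² = 400.5840.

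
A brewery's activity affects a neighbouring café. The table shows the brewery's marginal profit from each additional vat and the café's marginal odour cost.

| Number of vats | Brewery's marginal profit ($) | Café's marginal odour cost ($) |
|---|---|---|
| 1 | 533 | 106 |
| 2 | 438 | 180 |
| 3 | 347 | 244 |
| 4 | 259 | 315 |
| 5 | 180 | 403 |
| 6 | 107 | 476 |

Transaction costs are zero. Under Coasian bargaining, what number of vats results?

3

Bargaining reaches the level where marginal profit last exceeds marginal odour cost.
That holds through level 3 (347 ≥ 244) but not at 4 (259 < 315).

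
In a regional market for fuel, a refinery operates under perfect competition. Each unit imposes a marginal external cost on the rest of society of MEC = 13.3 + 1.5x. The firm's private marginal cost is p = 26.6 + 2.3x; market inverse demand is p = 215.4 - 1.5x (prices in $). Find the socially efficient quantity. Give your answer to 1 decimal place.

x* = 33.1

Social marginal cost = private MC + MEC = 39.9 + 3.8x.
Set SMC = demand: 39.9 + 3.8x = 215.4 - 1.5x → x* = 33.1132.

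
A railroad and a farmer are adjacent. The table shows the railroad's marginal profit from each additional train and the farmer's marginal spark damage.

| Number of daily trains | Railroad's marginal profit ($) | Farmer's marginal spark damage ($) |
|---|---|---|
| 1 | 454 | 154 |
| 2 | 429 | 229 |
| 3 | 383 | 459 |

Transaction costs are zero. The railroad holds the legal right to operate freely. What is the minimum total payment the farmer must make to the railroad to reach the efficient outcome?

Left alone the railroad would choose level 3 (marginal profit stays positive).
Efficient level: k* = 2 (marginal profit ≥ marginal spark damage through 2).
The farmer must at least cover the railroad's forgone profit from cutting 3→2: 383 = 383.

$383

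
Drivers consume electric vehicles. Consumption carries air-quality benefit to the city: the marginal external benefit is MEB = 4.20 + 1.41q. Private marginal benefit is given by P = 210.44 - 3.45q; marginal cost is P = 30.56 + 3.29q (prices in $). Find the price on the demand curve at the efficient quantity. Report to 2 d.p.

Social marginal benefit = demand + MEB = 214.64 - 2.04q.
Set SMB = MC: 214.64 - 2.04q = 30.56 + 3.29q → q* = 34.5366.
Consumer price on the demand curve at q*: 210.44 − 3.45×34.5366 = 91.2887.

P = $91.29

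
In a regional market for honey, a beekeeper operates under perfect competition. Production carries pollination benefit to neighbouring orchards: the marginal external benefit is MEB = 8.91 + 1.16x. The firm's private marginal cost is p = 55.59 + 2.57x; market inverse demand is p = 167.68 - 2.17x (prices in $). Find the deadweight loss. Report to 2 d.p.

DWL = $184.45

Market equilibrium (private): 55.59 + 2.57x = 167.68 - 2.17x → x_m = 23.6477.
Social marginal cost = private MC − MEB = 46.68 + 1.41x.
Set SMC = demand: 46.68 + 1.41x = 167.68 - 2.17x → x* = 33.7989.
Height of the DWL triangle at x_m is demand(x_m) − SMC(x_m) = MEB(x_m) = 36.3413.
DWL = ½ × 10.1512 × 36.3413 = 184.4539.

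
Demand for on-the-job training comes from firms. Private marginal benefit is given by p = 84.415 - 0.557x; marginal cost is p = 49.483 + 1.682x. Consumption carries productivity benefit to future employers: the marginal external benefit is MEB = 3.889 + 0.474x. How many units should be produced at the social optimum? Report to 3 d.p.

x* = 21.995

Social marginal benefit = demand + MEB = 88.304 - 0.083x.
Set SMB = MC: 88.304 - 0.083x = 49.483 + 1.682x → x* = 21.9949.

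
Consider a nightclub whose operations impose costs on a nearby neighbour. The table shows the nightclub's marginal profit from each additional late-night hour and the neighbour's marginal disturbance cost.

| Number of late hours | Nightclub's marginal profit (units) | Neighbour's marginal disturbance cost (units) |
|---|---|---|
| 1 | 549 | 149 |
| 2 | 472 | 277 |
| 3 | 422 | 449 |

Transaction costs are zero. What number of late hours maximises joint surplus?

Bargaining reaches the level where marginal profit last exceeds marginal disturbance cost.
That holds through level 2 (472 ≥ 277) but not at 3 (422 < 449).

2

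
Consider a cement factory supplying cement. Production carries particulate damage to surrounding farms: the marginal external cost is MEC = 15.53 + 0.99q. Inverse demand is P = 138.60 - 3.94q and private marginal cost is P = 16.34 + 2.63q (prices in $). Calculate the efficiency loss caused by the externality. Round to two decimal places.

Market equilibrium (private): 16.34 + 2.63q = 138.60 - 3.94q → q_m = 18.6088.
Social marginal cost = private MC + MEC = 31.87 + 3.62q.
Set SMC = demand: 31.87 + 3.62q = 138.60 - 3.94q → q* = 14.1177.
Height of the DWL triangle at q_m is SMC(q_m) − demand(q_m) = MEC(q_m) = 33.9527.
DWL = ½ × 4.4911 × 33.9527 = 76.2425.

DWL = $76.24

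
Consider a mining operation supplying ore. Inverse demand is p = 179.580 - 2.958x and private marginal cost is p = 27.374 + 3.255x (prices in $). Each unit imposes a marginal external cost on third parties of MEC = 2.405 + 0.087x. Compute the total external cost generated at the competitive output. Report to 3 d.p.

Market equilibrium (private): 27.374 + 3.255x = 179.580 - 2.958x → x_m = 24.4980.
Total external cost = ∫₀^{x_m} (2.405 + 0.087x) dx = 2.405×24.4980 + ½×0.087×24.4980² = 85.0243.

$85.024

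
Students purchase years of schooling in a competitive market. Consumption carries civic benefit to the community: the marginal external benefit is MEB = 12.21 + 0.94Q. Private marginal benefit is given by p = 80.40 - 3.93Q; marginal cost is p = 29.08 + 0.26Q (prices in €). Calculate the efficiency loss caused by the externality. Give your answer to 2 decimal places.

DWL = €86.58

Market equilibrium (private): 29.08 + 0.26Q = 80.40 - 3.93Q → Q_m = 12.2482.
Social marginal benefit = demand + MEB = 92.61 - 2.99Q.
Set SMB = MC: 92.61 - 2.99Q = 29.08 + 0.26Q → Q* = 19.5477.
The welfare-loss triangle has base |Q_m − Q*| and height MEB(Q_m) (the vertical gap between SMB and MC is zero at Q* and MEB at Q_m).
DWL = ½ × 7.2995 × 23.7233 = 86.5841.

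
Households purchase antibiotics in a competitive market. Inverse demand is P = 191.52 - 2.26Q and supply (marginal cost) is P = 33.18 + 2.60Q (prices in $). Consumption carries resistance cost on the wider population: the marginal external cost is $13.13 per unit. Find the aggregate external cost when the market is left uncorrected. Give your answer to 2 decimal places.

$427.78

Market equilibrium (private): 33.18 + 2.60Q = 191.52 - 2.26Q → Q_m = 32.5802.
Total external cost = MEC × Q_m = 13.13 × 32.5802 = 427.7780.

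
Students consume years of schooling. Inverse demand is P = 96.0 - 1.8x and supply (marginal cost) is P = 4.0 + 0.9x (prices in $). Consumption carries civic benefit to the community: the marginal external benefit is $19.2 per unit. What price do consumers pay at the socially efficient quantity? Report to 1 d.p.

Social marginal benefit = demand + MEB = 115.2 - 1.8x.
Set SMB = MC: 115.2 - 1.8x = 4.0 + 0.9x → x* = 41.1852.
Consumer price on the demand curve at x*: 96.0 − 1.8×41.1852 = 21.8666.

P = $21.9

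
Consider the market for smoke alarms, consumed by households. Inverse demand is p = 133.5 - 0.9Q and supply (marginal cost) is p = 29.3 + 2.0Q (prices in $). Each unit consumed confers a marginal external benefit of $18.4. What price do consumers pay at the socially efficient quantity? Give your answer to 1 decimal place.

P = $95.5

Social marginal benefit = demand + MEB = 151.9 - 0.9Q.
Set SMB = MC: 151.9 - 0.9Q = 29.3 + 2.0Q → Q* = 42.2759.
Consumer price on the demand curve at Q*: 133.5 − 0.9×42.2759 = 95.4517.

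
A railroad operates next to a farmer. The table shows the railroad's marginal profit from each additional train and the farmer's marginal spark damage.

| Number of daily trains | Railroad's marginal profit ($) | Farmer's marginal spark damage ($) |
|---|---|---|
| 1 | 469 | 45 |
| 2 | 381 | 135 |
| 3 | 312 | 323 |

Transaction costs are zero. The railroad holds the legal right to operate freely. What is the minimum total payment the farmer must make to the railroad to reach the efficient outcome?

Left alone the railroad would choose level 3 (marginal profit stays positive).
Efficient level: k* = 2 (marginal profit ≥ marginal spark damage through 2).
The farmer must at least cover the railroad's forgone profit from cutting 3→2: 312 = 312.

$312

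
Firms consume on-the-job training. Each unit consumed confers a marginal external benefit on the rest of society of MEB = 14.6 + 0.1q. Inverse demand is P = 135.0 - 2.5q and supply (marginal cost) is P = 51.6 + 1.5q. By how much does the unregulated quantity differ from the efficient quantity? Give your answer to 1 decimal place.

Market equilibrium (private): 51.6 + 1.5q = 135.0 - 2.5q → q_m = 20.8500.
Social marginal benefit = demand + MEB = 149.6 - 2.4q.
Set SMB = MC: 149.6 - 2.4q = 51.6 + 1.5q → q* = 25.1282.
Gap = |20.8500 − 25.1282| = 4.2782.

4.3 units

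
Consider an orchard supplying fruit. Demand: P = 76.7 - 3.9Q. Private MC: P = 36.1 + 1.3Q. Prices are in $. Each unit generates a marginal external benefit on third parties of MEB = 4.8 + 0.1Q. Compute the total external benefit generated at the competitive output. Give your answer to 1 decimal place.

Market equilibrium (private): 36.1 + 1.3Q = 76.7 - 3.9Q → Q_m = 7.8077.
Total external benefit = ∫₀^{Q_m} (4.8 + 0.1Q) dQ = 4.8×7.8077 + ½×0.1×7.8077² = 40.5250.

$40.5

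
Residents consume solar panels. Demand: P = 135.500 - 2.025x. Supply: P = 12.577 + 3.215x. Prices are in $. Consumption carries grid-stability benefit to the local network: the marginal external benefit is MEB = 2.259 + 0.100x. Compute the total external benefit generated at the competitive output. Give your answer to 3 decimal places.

Market equilibrium (private): 12.577 + 3.215x = 135.500 - 2.025x → x_m = 23.4586.
Total external benefit = ∫₀^{x_m} (2.259 + 0.100x) dx = 2.259×23.4586 + ½×0.100×23.4586² = 80.5083.

$80.508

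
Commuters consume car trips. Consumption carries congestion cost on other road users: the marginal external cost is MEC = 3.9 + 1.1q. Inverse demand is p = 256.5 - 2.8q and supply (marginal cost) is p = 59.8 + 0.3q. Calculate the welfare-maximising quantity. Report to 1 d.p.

q* = 45.9

Social marginal benefit = demand − MEC = 252.6 - 3.9q.
Set SMB = MC: 252.6 - 3.9q = 59.8 + 0.3q → q* = 45.9048.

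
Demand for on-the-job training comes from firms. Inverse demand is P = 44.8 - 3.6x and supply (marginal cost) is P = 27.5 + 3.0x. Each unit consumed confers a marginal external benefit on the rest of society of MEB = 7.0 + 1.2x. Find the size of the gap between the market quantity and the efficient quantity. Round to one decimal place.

Market equilibrium (private): 27.5 + 3.0x = 44.8 - 3.6x → x_m = 2.6212.
Social marginal benefit = demand + MEB = 51.8 - 2.4x.
Set SMB = MC: 51.8 - 2.4x = 27.5 + 3.0x → x* = 4.5000.
Gap = |2.6212 − 4.5000| = 1.8788.

1.9 units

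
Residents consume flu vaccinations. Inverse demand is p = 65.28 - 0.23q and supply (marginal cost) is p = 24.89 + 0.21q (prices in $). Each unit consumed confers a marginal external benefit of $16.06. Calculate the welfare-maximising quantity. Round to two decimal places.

q* = 128.30

Social marginal benefit = demand + MEB = 81.34 - 0.23q.
Set SMB = MC: 81.34 - 0.23q = 24.89 + 0.21q → q* = 128.2955.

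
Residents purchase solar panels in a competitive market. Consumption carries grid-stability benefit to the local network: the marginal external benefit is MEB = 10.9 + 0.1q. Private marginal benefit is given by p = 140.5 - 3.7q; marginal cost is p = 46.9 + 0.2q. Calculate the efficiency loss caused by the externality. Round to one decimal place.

Market equilibrium (private): 46.9 + 0.2q = 140.5 - 3.7q → q_m = 24.0000.
Social marginal benefit = demand + MEB = 151.4 - 3.6q.
Set SMB = MC: 151.4 - 3.6q = 46.9 + 0.2q → q* = 27.5000.
Height of the DWL triangle at q_m is SMB(q_m) − MC(q_m) = MEB(q_m) = 13.3000.
DWL = ½ × 3.5000 × 13.3000 = 23.2750.

DWL = 23.3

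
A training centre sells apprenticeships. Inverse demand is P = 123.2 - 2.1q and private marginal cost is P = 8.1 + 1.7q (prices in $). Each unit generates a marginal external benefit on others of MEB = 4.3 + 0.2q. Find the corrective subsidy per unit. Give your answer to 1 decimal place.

subsidy = $10.9 per unit

Social marginal cost = private MC − MEB = 3.8 + 1.5q.
Set SMC = demand: 3.8 + 1.5q = 123.2 - 2.1q → q* = 33.1667.
The Pigouvian subsidy equals MEB at q*: 4.3 + 0.2×33.1667 = 10.9333.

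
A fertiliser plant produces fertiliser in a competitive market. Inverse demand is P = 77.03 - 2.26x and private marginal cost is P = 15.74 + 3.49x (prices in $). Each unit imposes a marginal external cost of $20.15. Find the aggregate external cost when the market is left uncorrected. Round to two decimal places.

Market equilibrium (private): 15.74 + 3.49x = 77.03 - 2.26x → x_m = 10.6591.
Total external cost = MEC × x_m = 20.15 × 10.6591 = 214.7809.

$214.78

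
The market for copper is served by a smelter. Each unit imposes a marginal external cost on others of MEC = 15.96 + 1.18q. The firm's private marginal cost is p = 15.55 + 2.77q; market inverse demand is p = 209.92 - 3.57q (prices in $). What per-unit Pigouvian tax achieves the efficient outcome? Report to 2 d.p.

tax = $43.96 per unit

Social marginal cost = private MC + MEC = 31.51 + 3.95q.
Set SMC = demand: 31.51 + 3.95q = 209.92 - 3.57q → q* = 23.7247.
The Pigouvian tax equals MEC at q*: 15.96 + 1.18×23.7247 = 43.9551.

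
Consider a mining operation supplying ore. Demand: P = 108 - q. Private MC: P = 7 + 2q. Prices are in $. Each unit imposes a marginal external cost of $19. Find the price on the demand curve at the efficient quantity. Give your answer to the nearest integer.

Social marginal cost = private MC + MEC = 26 + 2q.
Set SMC = demand: 26 + 2q = 108 - q → q* = 27.3333.
Consumer price on the demand curve at q*: 108 − 1×27.3333 = 80.6667.

P = $81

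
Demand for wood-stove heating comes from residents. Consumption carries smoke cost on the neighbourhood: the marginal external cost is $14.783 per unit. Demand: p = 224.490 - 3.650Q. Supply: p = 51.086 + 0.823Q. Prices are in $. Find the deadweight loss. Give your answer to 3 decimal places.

Market equilibrium (private): 51.086 + 0.823Q = 224.490 - 3.650Q → Q_m = 38.7668.
Social marginal benefit = demand − MEC = 209.707 - 3.650Q.
Set SMB = MC: 209.707 - 3.650Q = 51.086 + 0.823Q → Q* = 35.4619.
Between Q* and Q_m the wedge MC − SMB runs linearly from 0 to MEC(Q_m), so the loss is a triangle.
DWL = ½ × 3.3049 × 14.7830 = 24.4282.

DWL = $24.428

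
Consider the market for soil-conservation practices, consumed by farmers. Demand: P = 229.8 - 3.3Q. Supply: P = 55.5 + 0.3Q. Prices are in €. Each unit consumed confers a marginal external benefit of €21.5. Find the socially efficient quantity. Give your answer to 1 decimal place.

Q* = 54.4

Social marginal benefit = demand + MEB = 251.3 - 3.3Q.
Set SMB = MC: 251.3 - 3.3Q = 55.5 + 0.3Q → Q* = 54.3889.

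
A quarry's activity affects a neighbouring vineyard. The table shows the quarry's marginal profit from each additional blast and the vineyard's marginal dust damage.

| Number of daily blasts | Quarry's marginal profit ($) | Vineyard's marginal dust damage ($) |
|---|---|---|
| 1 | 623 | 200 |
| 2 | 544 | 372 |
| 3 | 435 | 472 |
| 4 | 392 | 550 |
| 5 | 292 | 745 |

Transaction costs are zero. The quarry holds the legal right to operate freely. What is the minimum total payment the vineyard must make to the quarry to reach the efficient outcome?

Left alone the quarry would choose level 5 (marginal profit stays positive).
Efficient level: k* = 2 (marginal profit ≥ marginal dust damage through 2).
The vineyard must at least cover the quarry's forgone profit from cutting 5→2: 435 + 392 + 292 = 1119.

$1119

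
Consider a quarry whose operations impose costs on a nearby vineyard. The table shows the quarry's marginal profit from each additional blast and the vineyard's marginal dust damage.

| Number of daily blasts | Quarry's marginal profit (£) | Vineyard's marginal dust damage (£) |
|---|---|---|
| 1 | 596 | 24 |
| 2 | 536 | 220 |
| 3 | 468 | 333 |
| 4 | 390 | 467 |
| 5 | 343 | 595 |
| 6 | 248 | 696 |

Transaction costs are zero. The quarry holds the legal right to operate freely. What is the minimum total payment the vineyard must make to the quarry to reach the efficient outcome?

£981

Left alone the quarry would choose level 6 (marginal profit stays positive).
Efficient level: k* = 3 (marginal profit ≥ marginal dust damage through 3).
The vineyard must at least cover the quarry's forgone profit from cutting 6→3: 390 + 343 + 248 = 981.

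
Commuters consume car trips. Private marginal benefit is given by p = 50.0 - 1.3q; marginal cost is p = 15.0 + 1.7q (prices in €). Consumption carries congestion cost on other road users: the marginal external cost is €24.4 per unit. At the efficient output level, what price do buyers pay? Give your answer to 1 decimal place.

P = €45.4

Social marginal benefit = demand − MEC = 25.6 - 1.3q.
Set SMB = MC: 25.6 - 1.3q = 15.0 + 1.7q → q* = 3.5333.
Consumer price on the demand curve at q*: 50.0 − 1.3×3.5333 = 45.4067.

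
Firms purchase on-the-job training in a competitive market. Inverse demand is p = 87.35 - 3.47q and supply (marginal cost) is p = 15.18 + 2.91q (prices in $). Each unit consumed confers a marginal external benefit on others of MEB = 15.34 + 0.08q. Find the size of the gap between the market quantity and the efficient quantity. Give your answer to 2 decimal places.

2.58 units

Market equilibrium (private): 15.18 + 2.91q = 87.35 - 3.47q → q_m = 11.3119.
Social marginal benefit = demand + MEB = 102.69 - 3.39q.
Set SMB = MC: 102.69 - 3.39q = 15.18 + 2.91q → q* = 13.8905.
Gap = |11.3119 − 13.8905| = 2.5786.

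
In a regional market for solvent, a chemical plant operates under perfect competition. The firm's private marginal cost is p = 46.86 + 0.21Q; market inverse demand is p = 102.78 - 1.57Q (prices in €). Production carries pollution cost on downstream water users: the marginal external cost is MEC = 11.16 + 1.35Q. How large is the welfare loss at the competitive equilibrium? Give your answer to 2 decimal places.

Market equilibrium (private): 46.86 + 0.21Q = 102.78 - 1.57Q → Q_m = 31.4157.
Social marginal cost = private MC + MEC = 58.02 + 1.56Q.
Set SMC = demand: 58.02 + 1.56Q = 102.78 - 1.57Q → Q* = 14.3003.
Between Q* and Q_m the wedge SMC − demand runs linearly from 0 to MEC(Q_m), so the loss is a triangle.
DWL = ½ × 17.1154 × 53.5712 = 458.4463.

DWL = €458.45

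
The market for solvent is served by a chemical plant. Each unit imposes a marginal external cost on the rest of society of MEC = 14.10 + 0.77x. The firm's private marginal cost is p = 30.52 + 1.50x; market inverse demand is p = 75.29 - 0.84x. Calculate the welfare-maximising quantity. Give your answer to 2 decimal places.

Social marginal cost = private MC + MEC = 44.62 + 2.27x.
Set SMC = demand: 44.62 + 2.27x = 75.29 - 0.84x → x* = 9.8617.

x* = 9.86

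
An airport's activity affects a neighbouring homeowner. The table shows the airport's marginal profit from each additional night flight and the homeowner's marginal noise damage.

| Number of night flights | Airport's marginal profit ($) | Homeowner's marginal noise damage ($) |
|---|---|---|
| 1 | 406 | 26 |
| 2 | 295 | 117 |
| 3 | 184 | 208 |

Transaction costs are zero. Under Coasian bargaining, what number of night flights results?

Bargaining reaches the level where marginal profit last exceeds marginal noise damage.
That holds through level 2 (295 ≥ 117) but not at 3 (184 < 208).

2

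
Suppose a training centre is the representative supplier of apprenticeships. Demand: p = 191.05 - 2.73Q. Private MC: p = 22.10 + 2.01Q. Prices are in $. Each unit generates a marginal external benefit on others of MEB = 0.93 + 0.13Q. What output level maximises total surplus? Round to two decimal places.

Q* = 36.85

Social marginal cost = private MC − MEB = 21.17 + 1.88Q.
Set SMC = demand: 21.17 + 1.88Q = 191.05 - 2.73Q → Q* = 36.8503.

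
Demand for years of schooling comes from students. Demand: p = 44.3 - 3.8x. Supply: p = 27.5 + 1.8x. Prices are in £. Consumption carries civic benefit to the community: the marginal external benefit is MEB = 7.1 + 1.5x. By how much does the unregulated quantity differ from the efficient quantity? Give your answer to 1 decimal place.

2.8 units

Market equilibrium (private): 27.5 + 1.8x = 44.3 - 3.8x → x_m = 3.0000.
Social marginal benefit = demand + MEB = 51.4 - 2.3x.
Set SMB = MC: 51.4 - 2.3x = 27.5 + 1.8x → x* = 5.8293.
Gap = |3.0000 − 5.8293| = 2.8293.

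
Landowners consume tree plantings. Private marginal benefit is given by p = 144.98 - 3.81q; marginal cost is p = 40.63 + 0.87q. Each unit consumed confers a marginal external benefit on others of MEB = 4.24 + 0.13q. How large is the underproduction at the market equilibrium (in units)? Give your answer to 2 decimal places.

1.57 units

Market equilibrium (private): 40.63 + 0.87q = 144.98 - 3.81q → q_m = 22.2970.
Social marginal benefit = demand + MEB = 149.22 - 3.68q.
Set SMB = MC: 149.22 - 3.68q = 40.63 + 0.87q → q* = 23.8659.
Gap = |22.2970 − 23.8659| = 1.5689.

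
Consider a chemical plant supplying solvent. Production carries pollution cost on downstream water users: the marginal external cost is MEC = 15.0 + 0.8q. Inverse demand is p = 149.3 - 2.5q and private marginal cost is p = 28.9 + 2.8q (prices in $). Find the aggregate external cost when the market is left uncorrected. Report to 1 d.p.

$547.2

Market equilibrium (private): 28.9 + 2.8q = 149.3 - 2.5q → q_m = 22.7170.
Total external cost = ∫₀^{q_m} (15.0 + 0.8q) dq = 15.0×22.7170 + ½×0.8×22.7170² = 547.1798.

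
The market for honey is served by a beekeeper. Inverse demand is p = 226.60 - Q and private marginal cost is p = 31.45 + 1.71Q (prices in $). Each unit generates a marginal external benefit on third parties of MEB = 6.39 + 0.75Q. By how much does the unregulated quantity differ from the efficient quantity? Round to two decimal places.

Market equilibrium (private): 31.45 + 1.71Q = 226.60 - Q → Q_m = 72.0111.
Social marginal cost = private MC − MEB = 25.06 + 0.96Q.
Set SMC = demand: 25.06 + 0.96Q = 226.60 - Q → Q* = 102.8265.
Gap = |72.0111 − 102.8265| = 30.8154.

30.82 units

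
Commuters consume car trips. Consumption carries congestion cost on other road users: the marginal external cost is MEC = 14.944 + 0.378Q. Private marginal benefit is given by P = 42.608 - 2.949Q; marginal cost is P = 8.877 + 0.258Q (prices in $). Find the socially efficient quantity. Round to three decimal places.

Q* = 5.240

Social marginal benefit = demand − MEC = 27.664 - 3.327Q.
Set SMB = MC: 27.664 - 3.327Q = 8.877 + 0.258Q → Q* = 5.2404.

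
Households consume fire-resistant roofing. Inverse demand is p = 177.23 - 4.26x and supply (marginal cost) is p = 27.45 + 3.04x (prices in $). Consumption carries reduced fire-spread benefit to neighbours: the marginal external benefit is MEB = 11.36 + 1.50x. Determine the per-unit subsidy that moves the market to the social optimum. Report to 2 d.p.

Social marginal benefit = demand + MEB = 188.59 - 2.76x.
Set SMB = MC: 188.59 - 2.76x = 27.45 + 3.04x → x* = 27.7828.
The Pigouvian subsidy equals MEB at x*: 11.36 + 1.50×27.7828 = 53.0342.

subsidy = $53.03 per unit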